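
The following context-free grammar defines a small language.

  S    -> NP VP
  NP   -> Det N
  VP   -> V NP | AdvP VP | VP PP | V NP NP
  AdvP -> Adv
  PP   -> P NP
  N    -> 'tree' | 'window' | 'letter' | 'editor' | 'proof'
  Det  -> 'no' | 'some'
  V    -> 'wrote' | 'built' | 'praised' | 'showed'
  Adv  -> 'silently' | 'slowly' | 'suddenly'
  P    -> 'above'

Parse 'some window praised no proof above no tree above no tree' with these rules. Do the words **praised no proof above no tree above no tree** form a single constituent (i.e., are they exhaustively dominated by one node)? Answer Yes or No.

Yes

[S [NP [Det some] [N window]] [VP [VP [VP [V praised] [NP [Det no] [N proof]]] [PP [P above] [NP [Det no] [N tree]]]] [PP [P above] [NP [Det no] [N tree]]]]]
The words 'praised no proof above no tree above no tree' are exhaustively dominated by a single VP node (built by VP → VP PP), so they form a constituent.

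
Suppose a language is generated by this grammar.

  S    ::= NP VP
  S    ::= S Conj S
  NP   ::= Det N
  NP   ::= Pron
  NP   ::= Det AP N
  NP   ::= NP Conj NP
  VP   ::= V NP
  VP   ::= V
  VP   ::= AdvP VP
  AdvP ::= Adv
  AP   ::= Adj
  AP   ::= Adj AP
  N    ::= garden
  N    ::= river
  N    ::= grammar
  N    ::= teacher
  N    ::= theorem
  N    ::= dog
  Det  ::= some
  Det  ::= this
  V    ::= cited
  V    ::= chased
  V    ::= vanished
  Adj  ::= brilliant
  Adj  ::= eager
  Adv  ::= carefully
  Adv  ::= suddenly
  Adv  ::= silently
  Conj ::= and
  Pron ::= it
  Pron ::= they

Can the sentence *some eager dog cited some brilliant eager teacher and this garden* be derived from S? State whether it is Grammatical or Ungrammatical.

[S [NP [Det some] [AP [Adj eager]] [N dog]] [VP [V cited] [NP [NP [Det some] [AP [Adj brilliant] [AP [Adj eager]]] [N teacher]] [Conj and] [NP [Det this] [N garden]]]]]
The bracketing above is licensed at every node by one of the given productions, with S at the root.

Grammatical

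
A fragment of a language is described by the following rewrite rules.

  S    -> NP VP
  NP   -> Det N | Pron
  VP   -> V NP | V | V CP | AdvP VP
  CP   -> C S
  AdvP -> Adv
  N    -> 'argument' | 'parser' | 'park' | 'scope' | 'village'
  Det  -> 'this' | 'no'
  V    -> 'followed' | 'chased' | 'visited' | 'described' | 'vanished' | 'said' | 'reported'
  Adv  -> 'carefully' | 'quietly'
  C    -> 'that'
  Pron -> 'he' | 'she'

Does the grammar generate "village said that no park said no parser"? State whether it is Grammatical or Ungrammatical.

For S → NP VP, no prefix of the string parses as an NP.

Ungrammatical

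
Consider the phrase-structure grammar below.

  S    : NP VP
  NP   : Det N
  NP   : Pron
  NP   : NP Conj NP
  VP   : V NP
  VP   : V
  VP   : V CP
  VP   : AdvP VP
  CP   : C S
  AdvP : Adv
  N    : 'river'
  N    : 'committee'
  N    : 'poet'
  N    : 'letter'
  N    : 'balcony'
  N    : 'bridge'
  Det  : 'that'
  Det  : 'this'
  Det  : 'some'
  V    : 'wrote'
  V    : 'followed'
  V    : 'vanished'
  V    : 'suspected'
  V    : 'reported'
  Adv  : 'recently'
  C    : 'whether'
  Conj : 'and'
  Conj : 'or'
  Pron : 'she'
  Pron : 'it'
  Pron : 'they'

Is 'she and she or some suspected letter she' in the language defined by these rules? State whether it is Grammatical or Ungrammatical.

A Det word can never sit immediately before a V word in any string this grammar generates, so the substring 'some suspected' rules out a derivation.

Ungrammatical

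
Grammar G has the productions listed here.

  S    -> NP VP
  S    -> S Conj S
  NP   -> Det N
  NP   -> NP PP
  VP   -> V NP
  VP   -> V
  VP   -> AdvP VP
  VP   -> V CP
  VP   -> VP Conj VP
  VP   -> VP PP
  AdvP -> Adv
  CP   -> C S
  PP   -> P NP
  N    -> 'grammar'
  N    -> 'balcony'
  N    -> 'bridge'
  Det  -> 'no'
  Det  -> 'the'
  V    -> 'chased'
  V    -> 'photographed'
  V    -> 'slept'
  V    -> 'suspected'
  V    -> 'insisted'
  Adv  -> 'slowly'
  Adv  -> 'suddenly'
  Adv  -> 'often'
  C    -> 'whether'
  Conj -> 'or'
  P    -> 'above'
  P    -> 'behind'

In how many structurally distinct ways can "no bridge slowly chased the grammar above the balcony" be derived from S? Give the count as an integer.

3

Two of the 3 distinct bracketings:
[S [NP [Det no] [N bridge]] [VP [AdvP [Adv slowly]] [VP [V chased] [NP [NP [Det the] [N grammar]] [PP [P above] [NP [Det the] [N balcony]]]]]]]
[S [NP [Det no] [N bridge]] [VP [AdvP [Adv slowly]] [VP [VP [V chased] [NP [Det the] [N grammar]]] [PP [P above] [NP [Det the] [N balcony]]]]]]
The difference turns on whether NP → NP PP is used at the relevant span, versus an alternative expansion of NP.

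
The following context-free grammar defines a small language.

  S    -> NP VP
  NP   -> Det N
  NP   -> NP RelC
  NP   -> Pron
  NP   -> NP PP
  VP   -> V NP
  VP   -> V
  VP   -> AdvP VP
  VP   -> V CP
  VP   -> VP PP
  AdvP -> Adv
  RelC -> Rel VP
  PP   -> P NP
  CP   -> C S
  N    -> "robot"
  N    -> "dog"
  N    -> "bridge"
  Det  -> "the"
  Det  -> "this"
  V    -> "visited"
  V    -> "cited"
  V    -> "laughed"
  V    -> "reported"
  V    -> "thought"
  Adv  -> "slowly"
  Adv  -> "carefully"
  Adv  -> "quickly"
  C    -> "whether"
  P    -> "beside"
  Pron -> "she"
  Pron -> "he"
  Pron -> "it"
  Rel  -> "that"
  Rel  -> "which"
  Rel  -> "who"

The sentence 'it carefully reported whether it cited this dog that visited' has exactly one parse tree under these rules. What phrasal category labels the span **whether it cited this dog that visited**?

CP

S
  NP
    Pron: it
  VP
    AdvP
      Adv: carefully
    VP
      V: reported
      CP
        C: whether
        S
          NP
            Pron: it
          VP
            V: cited
            NP
              NP
                Det: this
                N: dog
              RelC
                Rel: that
                VP
                  V: visited
The span 'whether it cited this dog that visited' is the CP node built by CP → C S.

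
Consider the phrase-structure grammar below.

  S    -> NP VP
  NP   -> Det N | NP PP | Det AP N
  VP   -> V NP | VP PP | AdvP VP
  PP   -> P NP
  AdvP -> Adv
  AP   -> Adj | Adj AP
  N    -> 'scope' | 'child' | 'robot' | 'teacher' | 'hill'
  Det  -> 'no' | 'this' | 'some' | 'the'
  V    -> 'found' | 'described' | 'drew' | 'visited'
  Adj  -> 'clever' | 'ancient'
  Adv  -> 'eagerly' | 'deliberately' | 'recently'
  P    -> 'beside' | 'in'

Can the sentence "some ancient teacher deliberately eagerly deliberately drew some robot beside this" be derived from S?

Ungrammatical

For S → NP VP, the only prefix that parses as NP is 'some ancient teacher', but the remainder 'deliberately eagerly deliberately drew some robot beside this' is not a VP under these rules.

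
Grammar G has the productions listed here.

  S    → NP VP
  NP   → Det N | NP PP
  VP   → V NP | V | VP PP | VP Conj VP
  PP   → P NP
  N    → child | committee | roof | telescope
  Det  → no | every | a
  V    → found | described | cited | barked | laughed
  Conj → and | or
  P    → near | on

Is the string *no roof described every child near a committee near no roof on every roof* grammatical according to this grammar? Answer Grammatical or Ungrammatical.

Grammatical

S
  NP
    Det: no
    N: roof
  VP
    V: described
    NP
      NP
        Det: every
        N: child
      PP
        P: near
        NP
          NP
            Det: a
            N: committee
          PP
            P: near
            NP
              NP
                Det: no
                N: roof
              PP
                P: on
                NP
                  Det: every
                  N: roof
Each bracket corresponds to one application of a listed rule, so the string is derivable from S.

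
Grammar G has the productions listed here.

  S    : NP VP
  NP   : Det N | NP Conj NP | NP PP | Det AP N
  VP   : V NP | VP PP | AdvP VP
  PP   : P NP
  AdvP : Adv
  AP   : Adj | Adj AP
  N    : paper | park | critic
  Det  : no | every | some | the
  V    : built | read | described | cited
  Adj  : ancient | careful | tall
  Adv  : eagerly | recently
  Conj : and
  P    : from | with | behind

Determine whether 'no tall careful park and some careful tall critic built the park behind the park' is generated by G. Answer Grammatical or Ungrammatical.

[S [NP [NP [Det no] [AP [Adj tall] [AP [Adj careful]]] [N park]] [Conj and] [NP [Det some] [AP [Adj careful] [AP [Adj tall]]] [N critic]]] [VP [V built] [NP [NP [Det the] [N park]] [PP [P behind] [NP [Det the] [N park]]]]]]
Every word is introduced by a lexical rule and the phrasal rules combine the resulting categories into a single S.

Grammatical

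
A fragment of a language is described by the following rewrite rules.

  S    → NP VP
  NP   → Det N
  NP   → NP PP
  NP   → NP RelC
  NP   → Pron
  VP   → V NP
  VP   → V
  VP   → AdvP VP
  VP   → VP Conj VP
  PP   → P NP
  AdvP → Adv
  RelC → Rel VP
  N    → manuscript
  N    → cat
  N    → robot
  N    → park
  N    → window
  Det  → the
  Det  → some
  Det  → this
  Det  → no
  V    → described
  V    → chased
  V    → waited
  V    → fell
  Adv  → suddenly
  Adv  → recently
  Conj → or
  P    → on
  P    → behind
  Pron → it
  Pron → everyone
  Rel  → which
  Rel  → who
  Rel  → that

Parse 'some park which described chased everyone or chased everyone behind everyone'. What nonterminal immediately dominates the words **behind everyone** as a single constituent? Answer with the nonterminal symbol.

PP

[S [NP [NP [Det some] [N park]] [RelC [Rel which] [VP [V described]]]] [VP [VP [V chased] [NP [Pron everyone]]] [Conj or] [VP [V chased] [NP [NP [Pron everyone]] [PP [P behind] [NP [Pron everyone]]]]]]]
The span 'behind everyone' is the PP node built by PP → P NP.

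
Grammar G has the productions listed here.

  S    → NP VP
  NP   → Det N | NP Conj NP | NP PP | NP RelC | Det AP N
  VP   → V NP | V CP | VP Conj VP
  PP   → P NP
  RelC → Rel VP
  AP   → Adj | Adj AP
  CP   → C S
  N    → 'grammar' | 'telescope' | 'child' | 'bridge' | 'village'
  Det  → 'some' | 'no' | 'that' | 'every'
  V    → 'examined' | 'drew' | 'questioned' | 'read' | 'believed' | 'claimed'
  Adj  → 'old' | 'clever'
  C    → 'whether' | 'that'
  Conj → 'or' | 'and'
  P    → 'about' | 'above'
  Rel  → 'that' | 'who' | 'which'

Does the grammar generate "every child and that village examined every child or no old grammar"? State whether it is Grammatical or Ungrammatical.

Grammatical

S
  NP
    NP
      Det: every
      N: child
    Conj: and
    NP
      Det: that
      N: village
  VP
    V: examined
    NP
      NP
        Det: every
        N: child
      Conj: or
      NP
        Det: no
        AP
          Adj: old
        N: grammar
The bracketing above is licensed at every node by one of the given productions, with S at the root.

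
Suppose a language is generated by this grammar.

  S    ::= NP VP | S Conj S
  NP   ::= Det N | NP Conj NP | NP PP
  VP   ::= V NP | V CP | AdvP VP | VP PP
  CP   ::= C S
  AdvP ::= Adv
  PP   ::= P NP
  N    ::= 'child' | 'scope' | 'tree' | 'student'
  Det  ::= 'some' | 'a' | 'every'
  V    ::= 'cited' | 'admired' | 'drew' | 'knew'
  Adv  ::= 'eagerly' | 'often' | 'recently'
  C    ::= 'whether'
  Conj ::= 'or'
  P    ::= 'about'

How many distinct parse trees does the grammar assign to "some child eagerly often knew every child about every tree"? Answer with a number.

Two of the 4 distinct bracketings:
[S [NP [Det some] [N child]] [VP [AdvP [Adv eagerly]] [VP [AdvP [Adv often]] [VP [V knew] [NP [NP [Det every] [N child]] [PP [P about] [NP [Det every] [N tree]]]]]]]]
[S [NP [Det some] [N child]] [VP [AdvP [Adv eagerly]] [VP [AdvP [Adv often]] [VP [VP [V knew] [NP [Det every] [N child]]] [PP [P about] [NP [Det every] [N tree]]]]]]]
The difference turns on whether NP → NP PP is used at the relevant span, versus an alternative expansion of NP.

4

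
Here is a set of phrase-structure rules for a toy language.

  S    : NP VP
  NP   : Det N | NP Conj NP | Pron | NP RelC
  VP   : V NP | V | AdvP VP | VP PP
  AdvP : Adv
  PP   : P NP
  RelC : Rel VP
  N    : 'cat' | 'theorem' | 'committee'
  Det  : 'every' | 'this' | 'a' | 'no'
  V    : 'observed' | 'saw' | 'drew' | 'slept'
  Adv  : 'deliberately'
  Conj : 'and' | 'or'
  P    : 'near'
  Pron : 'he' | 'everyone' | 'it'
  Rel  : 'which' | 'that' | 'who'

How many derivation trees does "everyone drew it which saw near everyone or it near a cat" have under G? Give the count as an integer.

4

Two of the 4 distinct bracketings:
[S [NP [Pron everyone]] [VP [V drew] [NP [NP [Pron it]] [RelC [Rel which] [VP [VP [VP [V saw]] [PP [P near] [NP [NP [Pron everyone]] [Conj or] [NP [Pron it]]]]] [PP [P near] [NP [Det a] [N cat]]]]]]]]
[S [NP [Pron everyone]] [VP [VP [V drew] [NP [NP [NP [Pron it]] [RelC [Rel which] [VP [VP [V saw]] [PP [P near] [NP [Pron everyone]]]]]] [Conj or] [NP [Pron it]]]] [PP [P near] [NP [Det a] [N cat]]]]]
The trees differ in how a recursive rule is bracketed over the same span.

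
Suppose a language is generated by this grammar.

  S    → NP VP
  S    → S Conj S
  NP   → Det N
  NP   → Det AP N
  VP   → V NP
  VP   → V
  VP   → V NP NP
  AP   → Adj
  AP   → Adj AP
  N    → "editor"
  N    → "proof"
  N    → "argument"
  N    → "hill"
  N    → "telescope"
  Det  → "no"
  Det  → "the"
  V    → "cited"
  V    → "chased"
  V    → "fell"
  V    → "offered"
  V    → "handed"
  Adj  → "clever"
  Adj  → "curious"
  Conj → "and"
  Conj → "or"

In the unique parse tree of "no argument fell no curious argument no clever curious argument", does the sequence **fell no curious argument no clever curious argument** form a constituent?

[S [NP [Det no] [N argument]] [VP [V fell] [NP [Det no] [AP [Adj curious]] [N argument]] [NP [Det no] [AP [Adj clever] [AP [Adj curious]]] [N argument]]]]
The words 'fell no curious argument no clever curious argument' are exhaustively dominated by a single VP node (built by VP → V NP NP), so they form a constituent.

Yes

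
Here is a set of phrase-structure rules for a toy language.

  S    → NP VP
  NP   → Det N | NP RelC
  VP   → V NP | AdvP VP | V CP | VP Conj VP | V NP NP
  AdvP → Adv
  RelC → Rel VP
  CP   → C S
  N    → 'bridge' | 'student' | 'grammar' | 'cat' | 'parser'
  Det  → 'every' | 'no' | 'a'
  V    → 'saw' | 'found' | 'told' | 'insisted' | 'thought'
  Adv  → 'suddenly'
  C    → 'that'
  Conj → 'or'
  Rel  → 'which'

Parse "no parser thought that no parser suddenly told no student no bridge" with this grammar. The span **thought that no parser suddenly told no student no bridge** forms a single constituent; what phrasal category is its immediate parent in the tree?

S

[S [NP [Det no] [N parser]] [VP [V thought] [CP [C that] [S [NP [Det no] [N parser]] [VP [AdvP [Adv suddenly]] [VP [V told] [NP [Det no] [N student]] [NP [Det no] [N bridge]]]]]]]]
The span 'thought that no parser suddenly told no student no bridge' is the VP node built by VP → V CP.
Its mother is the S built by S → NP VP.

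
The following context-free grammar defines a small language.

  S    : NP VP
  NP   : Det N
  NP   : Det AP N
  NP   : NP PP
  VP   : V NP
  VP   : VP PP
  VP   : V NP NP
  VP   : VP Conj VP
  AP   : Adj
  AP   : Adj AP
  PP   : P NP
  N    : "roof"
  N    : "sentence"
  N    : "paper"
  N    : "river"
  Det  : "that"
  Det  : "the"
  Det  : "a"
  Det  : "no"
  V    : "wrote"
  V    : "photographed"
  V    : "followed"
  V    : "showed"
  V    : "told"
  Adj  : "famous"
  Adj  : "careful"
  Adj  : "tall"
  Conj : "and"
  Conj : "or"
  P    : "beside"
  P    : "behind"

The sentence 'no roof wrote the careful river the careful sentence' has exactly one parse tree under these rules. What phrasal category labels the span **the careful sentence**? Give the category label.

S
  NP
    Det: no
    N: roof
  VP
    V: wrote
    NP
      Det: the
      AP
        Adj: careful
      N: river
    NP
      Det: the
      AP
        Adj: careful
      N: sentence
The span 'the careful sentence' is the NP node built by NP → Det AP N.

NP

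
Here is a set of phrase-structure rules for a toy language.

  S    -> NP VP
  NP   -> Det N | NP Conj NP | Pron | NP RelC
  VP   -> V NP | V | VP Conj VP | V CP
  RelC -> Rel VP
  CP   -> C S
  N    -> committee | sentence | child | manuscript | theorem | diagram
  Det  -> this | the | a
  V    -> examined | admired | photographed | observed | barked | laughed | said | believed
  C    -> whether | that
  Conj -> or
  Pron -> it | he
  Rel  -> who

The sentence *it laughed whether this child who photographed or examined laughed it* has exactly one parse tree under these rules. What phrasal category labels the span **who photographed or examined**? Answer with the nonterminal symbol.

RelC

[S [NP [Pron it]] [VP [V laughed] [CP [C whether] [S [NP [NP [Det this] [N child]] [RelC [Rel who] [VP [VP [V photographed]] [Conj or] [VP [V examined]]]]] [VP [V laughed] [NP [Pron it]]]]]]]
The span 'who photographed or examined' is the RelC node built by RelC → Rel VP.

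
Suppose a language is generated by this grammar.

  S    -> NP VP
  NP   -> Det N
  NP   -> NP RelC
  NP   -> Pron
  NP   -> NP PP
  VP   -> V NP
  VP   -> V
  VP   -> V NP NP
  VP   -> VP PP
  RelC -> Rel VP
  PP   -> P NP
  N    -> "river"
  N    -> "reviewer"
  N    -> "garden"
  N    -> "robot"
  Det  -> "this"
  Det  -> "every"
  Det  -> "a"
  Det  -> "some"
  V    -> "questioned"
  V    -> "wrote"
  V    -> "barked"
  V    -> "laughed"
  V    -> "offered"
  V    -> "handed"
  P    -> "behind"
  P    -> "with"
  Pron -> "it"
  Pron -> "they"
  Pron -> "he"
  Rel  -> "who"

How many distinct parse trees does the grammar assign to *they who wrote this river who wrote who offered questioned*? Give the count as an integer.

Two of the 3 distinct bracketings:
[S [NP [NP [Pron they]] [RelC [Rel who] [VP [V wrote] [NP [NP [NP [Det this] [N river]] [RelC [Rel who] [VP [V wrote]]]] [RelC [Rel who] [VP [V offered]]]]]]] [VP [V questioned]]]
[S [NP [NP [NP [Pron they]] [RelC [Rel who] [VP [V wrote] [NP [NP [Det this] [N river]] [RelC [Rel who] [VP [V wrote]]]]]]] [RelC [Rel who] [VP [V offered]]]] [VP [V questioned]]]
The trees differ in how a recursive rule is bracketed over the same span.

3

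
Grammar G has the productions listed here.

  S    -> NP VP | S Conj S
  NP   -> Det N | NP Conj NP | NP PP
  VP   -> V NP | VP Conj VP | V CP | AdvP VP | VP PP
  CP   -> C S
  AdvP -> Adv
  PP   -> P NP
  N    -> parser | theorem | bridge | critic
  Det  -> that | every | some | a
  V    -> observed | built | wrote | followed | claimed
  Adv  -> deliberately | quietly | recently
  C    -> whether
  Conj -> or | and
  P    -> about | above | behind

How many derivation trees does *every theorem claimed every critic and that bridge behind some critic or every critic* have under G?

6

Two of the 6 distinct bracketings:
[S [NP [Det every] [N theorem]] [VP [V claimed] [NP [NP [Det every] [N critic]] [Conj and] [NP [NP [NP [Det that] [N bridge]] [PP [P behind] [NP [Det some] [N critic]]]] [Conj or] [NP [Det every] [N critic]]]]]]
[S [NP [Det every] [N theorem]] [VP [V claimed] [NP [NP [Det every] [N critic]] [Conj and] [NP [NP [Det that] [N bridge]] [PP [P behind] [NP [NP [Det some] [N critic]] [Conj or] [NP [Det every] [N critic]]]]]]]]
The trees differ in how a recursive rule is bracketed over the same span.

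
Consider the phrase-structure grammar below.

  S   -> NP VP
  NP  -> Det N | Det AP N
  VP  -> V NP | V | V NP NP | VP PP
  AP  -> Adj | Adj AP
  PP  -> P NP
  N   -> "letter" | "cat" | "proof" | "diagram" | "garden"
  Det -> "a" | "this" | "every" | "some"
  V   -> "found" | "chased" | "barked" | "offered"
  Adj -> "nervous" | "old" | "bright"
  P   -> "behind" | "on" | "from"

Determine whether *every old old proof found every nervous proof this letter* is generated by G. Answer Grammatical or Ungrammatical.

S
  NP
    Det: every
    AP
      Adj: old
      AP
        Adj: old
    N: proof
  VP
    V: found
    NP
      Det: every
      AP
        Adj: nervous
      N: proof
    NP
      Det: this
      N: letter
The bracketing above is licensed at every node by one of the given productions, with S at the root.

Grammatical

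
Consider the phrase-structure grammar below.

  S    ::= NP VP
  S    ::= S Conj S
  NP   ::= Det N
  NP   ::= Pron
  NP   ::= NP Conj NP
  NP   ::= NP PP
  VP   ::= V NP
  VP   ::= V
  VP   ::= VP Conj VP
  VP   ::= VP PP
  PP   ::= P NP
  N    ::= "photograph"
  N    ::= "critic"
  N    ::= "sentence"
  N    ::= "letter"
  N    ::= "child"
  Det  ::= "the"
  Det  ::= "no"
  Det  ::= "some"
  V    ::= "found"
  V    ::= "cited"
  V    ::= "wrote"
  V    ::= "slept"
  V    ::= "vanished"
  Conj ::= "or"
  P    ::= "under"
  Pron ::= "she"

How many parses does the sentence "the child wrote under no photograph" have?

[S [NP [Det the] [N child]] [VP [VP [V wrote]] [PP [P under] [NP [Det no] [N photograph]]]]]
No rule offers an alternative attachment or grouping for any span, so this is the only derivation.

1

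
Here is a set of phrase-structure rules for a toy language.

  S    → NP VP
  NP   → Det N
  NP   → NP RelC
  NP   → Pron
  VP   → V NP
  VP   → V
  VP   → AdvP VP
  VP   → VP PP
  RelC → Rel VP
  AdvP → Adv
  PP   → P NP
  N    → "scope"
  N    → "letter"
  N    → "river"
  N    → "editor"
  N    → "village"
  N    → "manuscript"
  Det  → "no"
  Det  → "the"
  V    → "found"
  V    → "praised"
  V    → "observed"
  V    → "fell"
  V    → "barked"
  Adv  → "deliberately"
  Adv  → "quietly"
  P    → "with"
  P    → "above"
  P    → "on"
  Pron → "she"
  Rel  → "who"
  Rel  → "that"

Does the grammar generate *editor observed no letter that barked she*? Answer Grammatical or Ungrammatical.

For S → NP VP, no prefix of the string parses as an NP.

Ungrammatical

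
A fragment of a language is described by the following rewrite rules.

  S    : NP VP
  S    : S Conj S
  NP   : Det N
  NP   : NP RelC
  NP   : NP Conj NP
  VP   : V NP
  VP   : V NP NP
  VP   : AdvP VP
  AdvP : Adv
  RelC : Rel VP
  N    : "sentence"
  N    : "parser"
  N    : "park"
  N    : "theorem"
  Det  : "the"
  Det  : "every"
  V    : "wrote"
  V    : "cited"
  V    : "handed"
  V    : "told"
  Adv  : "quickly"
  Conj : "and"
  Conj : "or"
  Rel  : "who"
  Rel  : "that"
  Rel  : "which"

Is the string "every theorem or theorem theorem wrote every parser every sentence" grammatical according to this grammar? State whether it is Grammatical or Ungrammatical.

A Conj word can never sit immediately before an N word in any string this grammar generates, so the substring 'or theorem' rules out a derivation.

Ungrammatical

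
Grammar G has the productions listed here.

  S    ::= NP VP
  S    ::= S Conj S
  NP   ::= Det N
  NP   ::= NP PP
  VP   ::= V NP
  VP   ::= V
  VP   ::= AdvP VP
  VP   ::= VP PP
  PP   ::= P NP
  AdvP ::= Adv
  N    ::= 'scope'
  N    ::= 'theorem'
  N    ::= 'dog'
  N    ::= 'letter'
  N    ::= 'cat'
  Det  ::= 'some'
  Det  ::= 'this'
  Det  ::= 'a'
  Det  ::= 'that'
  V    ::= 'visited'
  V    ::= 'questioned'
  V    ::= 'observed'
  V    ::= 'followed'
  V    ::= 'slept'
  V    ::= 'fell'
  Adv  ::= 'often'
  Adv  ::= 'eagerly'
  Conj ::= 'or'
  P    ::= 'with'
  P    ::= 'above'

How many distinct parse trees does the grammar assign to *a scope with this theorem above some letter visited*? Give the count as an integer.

The two bracketings:
[S [NP [NP [Det a] [N scope]] [PP [P with] [NP [NP [Det this] [N theorem]] [PP [P above] [NP [Det some] [N letter]]]]]] [VP [V visited]]]
[S [NP [NP [NP [Det a] [N scope]] [PP [P with] [NP [Det this] [N theorem]]]] [PP [P above] [NP [Det some] [N letter]]]] [VP [V visited]]]
The trees differ in how a recursive rule is bracketed over the same span.

2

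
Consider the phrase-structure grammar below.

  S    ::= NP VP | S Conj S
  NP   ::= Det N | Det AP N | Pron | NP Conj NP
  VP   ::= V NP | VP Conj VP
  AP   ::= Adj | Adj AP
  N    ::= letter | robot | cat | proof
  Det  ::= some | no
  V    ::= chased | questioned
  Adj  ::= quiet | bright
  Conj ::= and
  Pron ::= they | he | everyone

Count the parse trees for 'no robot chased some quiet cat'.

[S [NP [Det no] [N robot]] [VP [V chased] [NP [Det some] [AP [Adj quiet]] [N cat]]]]
No rule offers an alternative attachment or grouping for any span, so this is the only derivation.

1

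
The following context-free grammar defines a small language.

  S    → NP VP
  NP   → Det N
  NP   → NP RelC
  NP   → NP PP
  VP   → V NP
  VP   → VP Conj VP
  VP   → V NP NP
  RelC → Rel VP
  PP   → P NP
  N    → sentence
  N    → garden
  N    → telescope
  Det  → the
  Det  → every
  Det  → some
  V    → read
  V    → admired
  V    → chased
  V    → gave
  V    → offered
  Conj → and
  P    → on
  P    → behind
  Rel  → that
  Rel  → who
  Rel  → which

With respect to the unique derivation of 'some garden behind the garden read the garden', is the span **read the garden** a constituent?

Yes

[S [NP [NP [Det some] [N garden]] [PP [P behind] [NP [Det the] [N garden]]]] [VP [V read] [NP [Det the] [N garden]]]]
The words 'read the garden' are exhaustively dominated by a single VP node (built by VP → V NP), so they form a constituent.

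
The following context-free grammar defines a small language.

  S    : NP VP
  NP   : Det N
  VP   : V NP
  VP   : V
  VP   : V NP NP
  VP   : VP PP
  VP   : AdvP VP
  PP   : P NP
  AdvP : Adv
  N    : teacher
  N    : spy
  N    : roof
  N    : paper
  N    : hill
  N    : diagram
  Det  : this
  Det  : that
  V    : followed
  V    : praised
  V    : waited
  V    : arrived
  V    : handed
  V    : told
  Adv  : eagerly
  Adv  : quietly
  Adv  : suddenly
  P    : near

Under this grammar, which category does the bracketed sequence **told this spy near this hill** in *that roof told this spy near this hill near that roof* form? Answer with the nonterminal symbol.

VP

S
  NP
    Det: that
    N: roof
  VP
    VP
      VP
        V: told
        NP
          Det: this
          N: spy
      PP
        P: near
        NP
          Det: this
          N: hill
    PP
      P: near
      NP
        Det: that
        N: roof
The span 'told this spy near this hill' is the VP node built by VP → VP PP.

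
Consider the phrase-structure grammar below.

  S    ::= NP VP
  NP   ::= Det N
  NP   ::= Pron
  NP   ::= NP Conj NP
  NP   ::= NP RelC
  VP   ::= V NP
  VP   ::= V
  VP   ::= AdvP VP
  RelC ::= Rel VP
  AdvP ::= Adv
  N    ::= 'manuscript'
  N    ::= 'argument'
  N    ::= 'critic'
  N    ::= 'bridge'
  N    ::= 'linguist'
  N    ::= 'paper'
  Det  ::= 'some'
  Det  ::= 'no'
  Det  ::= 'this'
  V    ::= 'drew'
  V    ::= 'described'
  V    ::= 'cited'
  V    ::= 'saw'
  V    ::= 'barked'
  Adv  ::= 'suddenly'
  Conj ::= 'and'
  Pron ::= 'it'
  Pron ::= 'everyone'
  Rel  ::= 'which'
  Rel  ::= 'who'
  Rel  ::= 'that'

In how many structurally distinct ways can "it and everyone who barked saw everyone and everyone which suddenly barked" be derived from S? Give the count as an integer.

Two of the 4 distinct bracketings:
[S [NP [NP [Pron it]] [Conj and] [NP [NP [Pron everyone]] [RelC [Rel who] [VP [V barked]]]]] [VP [V saw] [NP [NP [Pron everyone]] [Conj and] [NP [NP [Pron everyone]] [RelC [Rel which] [VP [AdvP [Adv suddenly]] [VP [V barked]]]]]]]]
[S [NP [NP [Pron it]] [Conj and] [NP [NP [Pron everyone]] [RelC [Rel who] [VP [V barked]]]]] [VP [V saw] [NP [NP [NP [Pron everyone]] [Conj and] [NP [Pron everyone]]] [RelC [Rel which] [VP [AdvP [Adv suddenly]] [VP [V barked]]]]]]]
The trees differ in how a recursive rule is bracketed over the same span.

4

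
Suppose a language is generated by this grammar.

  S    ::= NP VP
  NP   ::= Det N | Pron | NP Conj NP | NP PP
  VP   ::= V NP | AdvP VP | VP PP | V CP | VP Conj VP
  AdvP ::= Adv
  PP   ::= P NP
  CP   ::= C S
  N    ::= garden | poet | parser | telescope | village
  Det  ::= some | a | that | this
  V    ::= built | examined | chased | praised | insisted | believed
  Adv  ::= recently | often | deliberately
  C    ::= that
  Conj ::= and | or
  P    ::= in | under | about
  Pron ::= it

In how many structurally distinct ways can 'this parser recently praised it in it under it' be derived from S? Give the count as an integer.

Two of the 9 distinct bracketings:
[S [NP [Det this] [N parser]] [VP [AdvP [Adv recently]] [VP [V praised] [NP [NP [Pron it]] [PP [P in] [NP [NP [Pron it]] [PP [P under] [NP [Pron it]]]]]]]]]
[S [NP [Det this] [N parser]] [VP [AdvP [Adv recently]] [VP [V praised] [NP [NP [NP [Pron it]] [PP [P in] [NP [Pron it]]]] [PP [P under] [NP [Pron it]]]]]]]
The trees differ in how a recursive rule is bracketed over the same span.

9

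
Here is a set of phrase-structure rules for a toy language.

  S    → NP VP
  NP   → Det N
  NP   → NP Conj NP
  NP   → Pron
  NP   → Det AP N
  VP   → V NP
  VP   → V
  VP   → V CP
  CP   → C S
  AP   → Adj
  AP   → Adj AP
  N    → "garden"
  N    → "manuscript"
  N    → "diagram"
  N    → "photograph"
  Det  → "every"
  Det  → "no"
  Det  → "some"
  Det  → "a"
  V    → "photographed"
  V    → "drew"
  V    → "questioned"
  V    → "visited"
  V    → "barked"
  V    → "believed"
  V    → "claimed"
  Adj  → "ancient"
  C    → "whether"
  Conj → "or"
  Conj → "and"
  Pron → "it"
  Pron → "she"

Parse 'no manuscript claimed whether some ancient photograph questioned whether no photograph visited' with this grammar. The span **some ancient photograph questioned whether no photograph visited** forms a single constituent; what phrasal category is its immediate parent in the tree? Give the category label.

S
  NP
    Det: no
    N: manuscript
  VP
    V: claimed
    CP
      C: whether
      S
        NP
          Det: some
          AP
            Adj: ancient
          N: photograph
        VP
          V: questioned
          CP
            C: whether
            S
              NP
                Det: no
                N: photograph
              VP
                V: visited
The span 'some ancient photograph questioned whether no photograph visited' is the S node built by S → NP VP.
Its mother is the CP built by CP → C S.

CP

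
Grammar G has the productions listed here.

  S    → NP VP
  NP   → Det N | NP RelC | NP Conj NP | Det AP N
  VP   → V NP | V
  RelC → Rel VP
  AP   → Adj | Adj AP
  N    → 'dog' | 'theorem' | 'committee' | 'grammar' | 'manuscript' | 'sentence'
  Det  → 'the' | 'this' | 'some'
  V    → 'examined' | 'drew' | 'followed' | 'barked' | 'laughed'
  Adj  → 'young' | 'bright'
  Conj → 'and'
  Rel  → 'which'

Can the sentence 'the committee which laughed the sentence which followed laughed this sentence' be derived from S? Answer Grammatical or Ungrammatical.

S
  NP
    NP
      Det: the
      N: committee
    RelC
      Rel: which
      VP
        V: laughed
        NP
          NP
            Det: the
            N: sentence
          RelC
            Rel: which
            VP
              V: followed
  VP
    V: laughed
    NP
      Det: this
      N: sentence
Each bracket corresponds to one application of a listed rule, so the string is derivable from S.

Grammatical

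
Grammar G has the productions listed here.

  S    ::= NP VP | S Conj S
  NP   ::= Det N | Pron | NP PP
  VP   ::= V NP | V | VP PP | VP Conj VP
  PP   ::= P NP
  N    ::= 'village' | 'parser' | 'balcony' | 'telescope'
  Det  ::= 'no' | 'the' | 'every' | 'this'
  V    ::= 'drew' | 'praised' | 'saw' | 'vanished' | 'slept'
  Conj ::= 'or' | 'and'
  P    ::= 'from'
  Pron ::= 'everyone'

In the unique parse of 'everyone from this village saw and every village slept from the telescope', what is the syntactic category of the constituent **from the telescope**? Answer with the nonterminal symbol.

S
  S
    NP
      NP
        Pron: everyone
      PP
        P: from
        NP
          Det: this
          N: village
    VP
      V: saw
  Conj: and
  S
    NP
      Det: every
      N: village
    VP
      VP
        V: slept
      PP
        P: from
        NP
          Det: the
          N: telescope
The span 'from the telescope' is the PP node built by PP → P NP.

PP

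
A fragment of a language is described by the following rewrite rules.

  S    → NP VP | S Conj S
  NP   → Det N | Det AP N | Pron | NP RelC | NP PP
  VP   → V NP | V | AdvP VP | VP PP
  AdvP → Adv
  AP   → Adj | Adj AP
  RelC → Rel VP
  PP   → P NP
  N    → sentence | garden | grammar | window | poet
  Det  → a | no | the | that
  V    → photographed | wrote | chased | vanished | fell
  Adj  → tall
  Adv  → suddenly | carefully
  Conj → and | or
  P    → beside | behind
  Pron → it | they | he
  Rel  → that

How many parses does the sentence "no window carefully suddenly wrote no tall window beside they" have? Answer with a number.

4

Two of the 4 distinct bracketings:
[S [NP [Det no] [N window]] [VP [AdvP [Adv carefully]] [VP [AdvP [Adv suddenly]] [VP [V wrote] [NP [NP [Det no] [AP [Adj tall]] [N window]] [PP [P beside] [NP [Pron they]]]]]]]]
[S [NP [Det no] [N window]] [VP [AdvP [Adv carefully]] [VP [AdvP [Adv suddenly]] [VP [VP [V wrote] [NP [Det no] [AP [Adj tall]] [N window]]] [PP [P beside] [NP [Pron they]]]]]]]
The difference turns on whether NP → NP PP is used at the relevant span, versus an alternative expansion of NP.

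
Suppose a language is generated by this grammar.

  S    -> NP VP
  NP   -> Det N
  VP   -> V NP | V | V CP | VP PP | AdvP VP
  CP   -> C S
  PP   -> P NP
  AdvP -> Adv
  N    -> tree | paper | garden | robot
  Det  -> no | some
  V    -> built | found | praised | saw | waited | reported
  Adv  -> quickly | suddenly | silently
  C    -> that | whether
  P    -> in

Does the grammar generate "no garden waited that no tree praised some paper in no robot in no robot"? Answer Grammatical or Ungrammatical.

Grammatical

S
  NP
    Det: no
    N: garden
  VP
    V: waited
    CP
      C: that
      S
        NP
          Det: no
          N: tree
        VP
          VP
            VP
              V: praised
              NP
                Det: some
                N: paper
            PP
              P: in
              NP
                Det: no
                N: robot
          PP
            P: in
            NP
              Det: no
              N: robot
Every word is introduced by a lexical rule and the phrasal rules combine the resulting categories into a single S.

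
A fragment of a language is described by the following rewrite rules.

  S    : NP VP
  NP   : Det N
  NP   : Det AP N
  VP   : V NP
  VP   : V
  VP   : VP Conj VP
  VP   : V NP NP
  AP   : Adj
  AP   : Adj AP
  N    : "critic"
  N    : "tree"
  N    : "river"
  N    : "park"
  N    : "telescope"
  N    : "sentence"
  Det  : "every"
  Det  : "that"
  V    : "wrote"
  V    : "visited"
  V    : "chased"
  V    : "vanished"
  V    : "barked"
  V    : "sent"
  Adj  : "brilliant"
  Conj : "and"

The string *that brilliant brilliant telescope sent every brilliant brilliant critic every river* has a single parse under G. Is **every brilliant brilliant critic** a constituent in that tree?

[S [NP [Det that] [AP [Adj brilliant] [AP [Adj brilliant]]] [N telescope]] [VP [V sent] [NP [Det every] [AP [Adj brilliant] [AP [Adj brilliant]]] [N critic]] [NP [Det every] [N river]]]]
The words 'every brilliant brilliant critic' are exhaustively dominated by a single NP node (built by NP → Det AP N), so they form a constituent.

Yes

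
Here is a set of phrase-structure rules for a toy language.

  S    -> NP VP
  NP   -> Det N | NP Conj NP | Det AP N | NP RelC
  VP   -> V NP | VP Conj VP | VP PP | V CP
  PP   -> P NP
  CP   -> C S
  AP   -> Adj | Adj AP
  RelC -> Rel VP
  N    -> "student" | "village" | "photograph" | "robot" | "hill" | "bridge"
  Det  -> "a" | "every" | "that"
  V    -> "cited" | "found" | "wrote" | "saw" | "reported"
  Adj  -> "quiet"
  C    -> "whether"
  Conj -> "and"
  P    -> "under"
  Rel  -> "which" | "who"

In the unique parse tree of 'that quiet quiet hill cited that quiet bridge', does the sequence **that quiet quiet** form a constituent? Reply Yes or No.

[S [NP [Det that] [AP [Adj quiet] [AP [Adj quiet]]] [N hill]] [VP [V cited] [NP [Det that] [AP [Adj quiet]] [N bridge]]]]
The smallest constituent containing 'that quiet quiet' is the NP spanning 'that quiet quiet hill'; no single node in the tree dominates exactly the given words.

No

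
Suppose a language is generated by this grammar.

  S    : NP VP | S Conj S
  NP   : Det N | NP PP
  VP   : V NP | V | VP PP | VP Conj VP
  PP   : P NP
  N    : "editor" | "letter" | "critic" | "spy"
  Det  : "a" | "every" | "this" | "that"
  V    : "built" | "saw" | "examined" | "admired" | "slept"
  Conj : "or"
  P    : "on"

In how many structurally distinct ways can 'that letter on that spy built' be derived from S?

1

[S [NP [NP [Det that] [N letter]] [PP [P on] [NP [Det that] [N spy]]]] [VP [V built]]]
No rule offers an alternative attachment or grouping for any span, so this is the only derivation.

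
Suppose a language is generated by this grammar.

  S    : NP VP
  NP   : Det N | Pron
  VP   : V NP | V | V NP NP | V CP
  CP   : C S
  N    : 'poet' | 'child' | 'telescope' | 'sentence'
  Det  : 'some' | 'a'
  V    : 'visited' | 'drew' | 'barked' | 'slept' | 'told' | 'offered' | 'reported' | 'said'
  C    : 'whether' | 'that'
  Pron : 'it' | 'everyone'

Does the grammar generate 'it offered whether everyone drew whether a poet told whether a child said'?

Grammatical

[S [NP [Pron it]] [VP [V offered] [CP [C whether] [S [NP [Pron everyone]] [VP [V drew] [CP [C whether] [S [NP [Det a] [N poet]] [VP [V told] [CP [C whether] [S [NP [Det a] [N child]] [VP [V said]]]]]]]]]]]]
Every word is introduced by a lexical rule and the phrasal rules combine the resulting categories into a single S.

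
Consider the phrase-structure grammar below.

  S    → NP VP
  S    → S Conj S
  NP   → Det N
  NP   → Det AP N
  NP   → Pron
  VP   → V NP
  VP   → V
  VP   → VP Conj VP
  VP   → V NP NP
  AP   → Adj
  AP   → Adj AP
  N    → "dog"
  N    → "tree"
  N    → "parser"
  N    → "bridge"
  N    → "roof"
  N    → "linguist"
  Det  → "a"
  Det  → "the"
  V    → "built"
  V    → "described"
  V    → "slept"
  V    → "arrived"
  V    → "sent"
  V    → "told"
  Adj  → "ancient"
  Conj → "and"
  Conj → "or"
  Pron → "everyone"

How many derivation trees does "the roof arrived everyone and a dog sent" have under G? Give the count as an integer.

[S [S [NP [Det the] [N roof]] [VP [V arrived] [NP [Pron everyone]]]] [Conj and] [S [NP [Det a] [N dog]] [VP [V sent]]]]
No rule offers an alternative attachment or grouping for any span, so this is the only derivation.

1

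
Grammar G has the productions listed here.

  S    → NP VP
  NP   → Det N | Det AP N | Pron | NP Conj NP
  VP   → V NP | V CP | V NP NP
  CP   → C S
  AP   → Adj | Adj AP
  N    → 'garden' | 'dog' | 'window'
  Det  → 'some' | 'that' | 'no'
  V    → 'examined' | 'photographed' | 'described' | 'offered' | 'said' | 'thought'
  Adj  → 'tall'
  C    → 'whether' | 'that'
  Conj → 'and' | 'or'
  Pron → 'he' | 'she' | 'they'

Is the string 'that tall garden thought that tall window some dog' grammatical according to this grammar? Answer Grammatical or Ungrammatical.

Grammatical

[S [NP [Det that] [AP [Adj tall]] [N garden]] [VP [V thought] [NP [Det that] [AP [Adj tall]] [N window]] [NP [Det some] [N dog]]]]
The bracketing above is licensed at every node by one of the given productions, with S at the root.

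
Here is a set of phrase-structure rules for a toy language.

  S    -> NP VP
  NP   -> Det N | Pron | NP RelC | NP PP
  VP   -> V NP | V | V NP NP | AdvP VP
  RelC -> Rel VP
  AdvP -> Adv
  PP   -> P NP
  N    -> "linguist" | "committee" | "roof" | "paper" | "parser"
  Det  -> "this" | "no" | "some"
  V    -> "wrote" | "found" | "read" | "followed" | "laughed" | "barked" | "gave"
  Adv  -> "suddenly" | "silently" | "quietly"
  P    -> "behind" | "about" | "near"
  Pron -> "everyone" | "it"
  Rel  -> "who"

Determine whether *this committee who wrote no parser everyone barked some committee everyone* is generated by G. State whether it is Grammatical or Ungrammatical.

[S [NP [NP [Det this] [N committee]] [RelC [Rel who] [VP [V wrote] [NP [Det no] [N parser]] [NP [Pron everyone]]]]] [VP [V barked] [NP [Det some] [N committee]] [NP [Pron everyone]]]]
The bracketing above is licensed at every node by one of the given productions, with S at the root.

Grammatical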